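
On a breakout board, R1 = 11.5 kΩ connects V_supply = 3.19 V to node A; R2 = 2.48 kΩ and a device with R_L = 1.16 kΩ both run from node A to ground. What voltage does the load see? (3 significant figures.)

R2 ‖ R_L = (2.48 × 1.16)/(2.48 + 1.16) = 0.7903 kΩ.
Now apply the divider: V_out = 3.19 × 0.06431 = 0.2051 V.
(Unloaded it would be 0.566 V; the load pulls it down.)

V_out ≈ 0.205 V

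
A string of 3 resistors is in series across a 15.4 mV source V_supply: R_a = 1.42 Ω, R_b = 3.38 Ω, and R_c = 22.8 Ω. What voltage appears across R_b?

Series total: ΣR = 1.42 + 3.38 + 22.8 = 27.60 Ω.
V = V_supply · R/ΣR = 15.4 × 0.1225 = 1.886 mV.

V ≈ 1.89 mV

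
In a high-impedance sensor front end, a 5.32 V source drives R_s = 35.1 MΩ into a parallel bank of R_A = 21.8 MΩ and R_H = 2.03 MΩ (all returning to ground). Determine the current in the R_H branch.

I ≈ 0.132 µA

Parallel bank: R_p = 1/(1/21.8 + 1/2.03) = 1.857 MΩ.
Node voltage V_A = V_supply · R_p/(R_s + R_p) = 5.32 × 0.05025 = 0.2673 V.
I(R_H) = V_A / R_H = 0.2673/2.03 = 0.1317 µA.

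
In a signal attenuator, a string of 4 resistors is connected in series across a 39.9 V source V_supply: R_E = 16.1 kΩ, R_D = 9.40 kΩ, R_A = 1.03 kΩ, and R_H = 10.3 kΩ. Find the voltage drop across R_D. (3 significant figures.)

ΣR = 16.1 + 9.40 + 1.03 + 10.3 = 36.83 kΩ.
By the voltage-divider rule, V = 39.9 × 9.400/36.83 = 10.18 V.

V ≈ 10.2 V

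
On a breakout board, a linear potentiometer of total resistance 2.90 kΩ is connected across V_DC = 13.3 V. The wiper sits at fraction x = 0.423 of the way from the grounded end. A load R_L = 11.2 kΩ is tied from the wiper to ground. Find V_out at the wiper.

V_out ≈ 5.29 V

Lower segment x·R_p = 1.227 kΩ; upper segment (1−x)·R_p = 1.673 kΩ.
Lower segment in parallel with the load: 1.227 ‖ 11.2 = 1.106 kΩ.
Loaded-divider output: V_out = 13.3 × 0.3979 = 5.291 V.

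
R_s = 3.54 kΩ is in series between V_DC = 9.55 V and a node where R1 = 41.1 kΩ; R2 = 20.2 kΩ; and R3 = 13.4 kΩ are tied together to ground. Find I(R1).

I ≈ 0.152 mA

Parallel bank: R_p = 1/(1/41.1 + 1/20.2 + 1/13.4) = 6.736 kΩ.
V_A = 9.55 × 6.736/10.28 = 6.260 V.
I(R1) = V_A / R1 = 6.260/41.1 = 0.1523 mA.
(Check via current divider: I_total = 0.9294 mA; share G_k/ΣG = 0.1639 → same result.)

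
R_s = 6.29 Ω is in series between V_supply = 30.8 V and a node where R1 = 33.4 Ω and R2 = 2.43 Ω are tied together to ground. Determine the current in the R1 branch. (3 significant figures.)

Equivalent of the parallel group: R_p = 2.265 Ω.
V_A by voltage divider: V_A = 30.8 × 2.265/(6.29 + 2.265) = 8.155 V.
Branch current I = V_A/R1 = 8.155/33.4 = 0.2442 A.

I ≈ 0.244 A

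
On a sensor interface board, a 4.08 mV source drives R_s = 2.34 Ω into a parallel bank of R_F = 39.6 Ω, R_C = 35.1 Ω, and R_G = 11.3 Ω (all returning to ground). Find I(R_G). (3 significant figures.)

I ≈ 0.271 mA

Combine the parallel branches: R_p = (1/39.6 + 1/35.1 + 1/11.3)⁻¹ = 7.030 Ω.
Node voltage V_A = V_DC · R_p/(R_s + R_p) = 4.08 × 0.7503 = 3.061 mV.
Branch current I = V_A/R_G = 3.061/11.3 = 0.2709 mA.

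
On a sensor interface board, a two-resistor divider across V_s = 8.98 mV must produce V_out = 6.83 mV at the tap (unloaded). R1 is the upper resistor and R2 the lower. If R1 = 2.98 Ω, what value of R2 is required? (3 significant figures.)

R2 ≈ 9.47 Ω

The divider ratio is R2/(R1+R2) = 6.83/8.98 = 0.7606.
R2 = R1 · 0.7606/(1 − 0.7606) = 9.467 Ω.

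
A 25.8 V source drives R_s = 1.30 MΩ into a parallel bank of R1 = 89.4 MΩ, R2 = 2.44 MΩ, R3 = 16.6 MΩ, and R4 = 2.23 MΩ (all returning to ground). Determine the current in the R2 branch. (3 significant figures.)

I ≈ 4.79 µA

Equivalent of the parallel group: R_p = 1.076 MΩ.
Node voltage V_A = V_CC · R_p/(R_s + R_p) = 25.8 × 0.4528 = 11.68 V.
Branch current I = V_A/R2 = 11.68/2.44 = 4.788 µA.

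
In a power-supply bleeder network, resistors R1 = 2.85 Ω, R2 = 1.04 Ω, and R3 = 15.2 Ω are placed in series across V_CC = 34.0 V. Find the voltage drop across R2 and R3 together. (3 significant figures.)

V ≈ 28.9 V

ΣR = 2.85 + 1.04 + 15.2 = 19.09 Ω.
R_{R2..R3} = 1.04 + 15.2 = 16.24 Ω.
Voltage divider: V = V_CC · (16.24 / 19.09) = 34.0 × 0.8507 = 28.92 V.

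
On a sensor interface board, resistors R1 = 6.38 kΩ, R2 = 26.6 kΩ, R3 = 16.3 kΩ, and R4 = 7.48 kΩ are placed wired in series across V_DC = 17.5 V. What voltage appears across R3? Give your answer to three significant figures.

Series total: ΣR = 6.38 + 26.6 + 16.3 + 7.48 = 56.76 kΩ.
By the voltage-divider rule, V = 17.5 × 16.30/56.76 = 5.026 V.

V ≈ 5.03 V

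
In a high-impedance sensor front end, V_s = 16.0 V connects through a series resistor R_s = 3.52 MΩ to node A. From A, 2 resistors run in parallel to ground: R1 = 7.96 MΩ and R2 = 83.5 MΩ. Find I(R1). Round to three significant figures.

Equivalent of the parallel group: R_p = 7.267 MΩ.
V_A = 16.0 × 7.267/10.79 = 10.78 V.
Branch current I = V_A/R1 = 10.78/7.96 = 1.354 µA.
(Equivalently: I_total = 1.483 µA, then current-divider fraction G_k/ΣG = 0.9130.)

I ≈ 1.35 µA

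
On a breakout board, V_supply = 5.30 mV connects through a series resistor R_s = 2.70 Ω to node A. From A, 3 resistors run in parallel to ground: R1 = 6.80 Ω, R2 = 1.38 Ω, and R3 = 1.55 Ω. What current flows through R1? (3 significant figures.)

Parallel bank: R_p = 1/(1/6.80 + 1/1.38 + 1/1.55) = 0.6593 Ω.
Node voltage V_A = V_supply · R_p/(R_s + R_p) = 5.30 × 0.1963 = 1.040 mV.
Branch current I = V_A/R1 = 1.040/6.80 = 0.1530 mA.

I ≈ 0.153 mA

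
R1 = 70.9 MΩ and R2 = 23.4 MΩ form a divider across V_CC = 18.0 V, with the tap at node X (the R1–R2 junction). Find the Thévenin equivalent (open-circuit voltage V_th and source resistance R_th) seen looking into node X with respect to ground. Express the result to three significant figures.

Open-circuit (no load on X): V_th = V_CC · R2/(R1 + R2) = 18.0 × 23.4/(70.90 + 23.4) = 4.467 V.
With V_CC suppressed (replaced by a short), R_th = R1 ‖ R2 = (70.90 × 23.4)/(70.90 + 23.4) = 17.59 MΩ.

V_th ≈ 4.47 V, R_th ≈ 17.6 MΩ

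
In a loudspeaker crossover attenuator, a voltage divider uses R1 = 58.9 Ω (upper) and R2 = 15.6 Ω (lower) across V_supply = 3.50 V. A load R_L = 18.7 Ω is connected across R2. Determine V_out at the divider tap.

V_out ≈ 0.442 V

R2 ‖ R_L = (15.6 × 18.7)/(15.6 + 18.7) = 8.505 Ω.
Voltage divider with the loaded lower leg: V_out = 3.50 × 8.505/(58.9 + 8.505) = 3.50 × 0.1262 = 0.4416 V.
(Unloaded it would be 0.733 V; the load pulls it down.)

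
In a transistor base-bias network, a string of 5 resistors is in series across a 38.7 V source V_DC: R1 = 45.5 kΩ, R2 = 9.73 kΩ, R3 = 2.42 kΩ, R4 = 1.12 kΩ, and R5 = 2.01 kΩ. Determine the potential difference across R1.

Series total: ΣR = 45.5 + 9.73 + 2.42 + 1.12 + 2.01 = 60.78 kΩ.
By the voltage-divider rule, V = 38.7 × 45.50/60.78 = 28.97 V.

V ≈ 29.0 V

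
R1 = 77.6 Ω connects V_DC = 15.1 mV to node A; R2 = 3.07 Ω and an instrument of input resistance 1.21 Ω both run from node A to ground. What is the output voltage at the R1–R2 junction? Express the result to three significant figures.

V_out ≈ 0.167 mV

First combine the lower leg with the load: R2 ‖ R_L = 0.8679 Ω.
Voltage divider with the loaded lower leg: V_out = 15.1 × 0.8679/(77.6 + 0.8679) = 15.1 × 0.01106 = 0.1670 mV.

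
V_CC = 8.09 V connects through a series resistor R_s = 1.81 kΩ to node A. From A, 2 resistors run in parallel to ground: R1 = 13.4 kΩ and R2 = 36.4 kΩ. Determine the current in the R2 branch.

Equivalent of the parallel group: R_p = 9.794 kΩ.
V_A by voltage divider: V_A = 8.09 × 9.794/(1.81 + 9.794) = 6.828 V.
Branch current I = V_A/R2 = 6.828/36.4 = 0.1876 mA.

I ≈ 0.188 mA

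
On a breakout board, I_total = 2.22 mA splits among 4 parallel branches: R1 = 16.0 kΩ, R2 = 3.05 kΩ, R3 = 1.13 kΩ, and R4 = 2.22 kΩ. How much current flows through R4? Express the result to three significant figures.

ΣG = 1/16.0 + 1/3.05 + 1/1.13 + 1/2.22 = 1.726.
R4 takes the fraction G_k/ΣG = 0.4505/1.726 = 0.2610, so I = 2.22 × 0.2610 = 0.5794 mA.

I ≈ 0.579 mA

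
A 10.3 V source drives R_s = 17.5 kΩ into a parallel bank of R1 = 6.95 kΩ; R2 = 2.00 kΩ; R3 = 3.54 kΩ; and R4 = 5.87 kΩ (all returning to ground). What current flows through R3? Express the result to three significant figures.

Combine the parallel branches: R_p = (1/6.95 + 1/2.00 + 1/3.54 + 1/5.87)⁻¹ = 0.9118 kΩ.
Node voltage V_A = V_DC · R_p/(R_s + R_p) = 10.3 × 0.04952 = 0.5101 V.
I(R3) = V_A / R3 = 0.5101/3.54 = 0.1441 mA.
(Check via current divider: I_total = 0.5594 mA; share G_k/ΣG = 0.2576 → same result.)

I ≈ 0.144 mA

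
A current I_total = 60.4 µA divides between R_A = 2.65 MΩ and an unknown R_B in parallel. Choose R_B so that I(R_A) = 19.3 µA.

Two-branch current divider: I_A = I_total · R_B/(R_A + R_B).
With f = 0.3195, R_B = R_A · f/(1−f) = 2.65 × 0.4696 = 1.244 MΩ.

R_B ≈ 1.24 MΩ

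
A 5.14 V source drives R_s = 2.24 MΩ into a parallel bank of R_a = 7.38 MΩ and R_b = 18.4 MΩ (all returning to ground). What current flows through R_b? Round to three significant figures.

I ≈ 0.196 µA

Combine the parallel branches: R_p = (1/7.38 + 1/18.4)⁻¹ = 5.267 MΩ.
V_A by voltage divider: V_A = 5.14 × 5.267/(2.24 + 5.267) = 3.606 V.
I(R_b) = V_A / R_b = 3.606/18.4 = 0.1960 µA.
(Equivalently: I_total = 0.6847 µA, then current-divider fraction G_k/ΣG = 0.2863.)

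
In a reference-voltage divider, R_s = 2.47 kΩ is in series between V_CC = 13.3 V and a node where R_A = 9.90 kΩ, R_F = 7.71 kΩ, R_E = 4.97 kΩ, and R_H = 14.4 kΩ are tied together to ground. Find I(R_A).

Equivalent of the parallel group: R_p = 1.995 kΩ.
V_A by voltage divider: V_A = 13.3 × 1.995/(2.47 + 1.995) = 5.942 V.
Branch current I = V_A/R_A = 5.942/9.90 = 0.6002 mA.

I ≈ 0.600 mA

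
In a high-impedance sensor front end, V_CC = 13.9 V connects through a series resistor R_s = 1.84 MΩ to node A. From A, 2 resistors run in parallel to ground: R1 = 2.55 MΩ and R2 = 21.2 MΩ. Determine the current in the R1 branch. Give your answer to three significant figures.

I ≈ 3.01 µA

Parallel bank: R_p = 1/(1/2.55 + 1/21.2) = 2.276 MΩ.
Node voltage V_A = V_CC · R_p/(R_s + R_p) = 13.9 × 0.5530 = 7.687 V.
Branch current I = V_A/R1 = 7.687/2.55 = 3.014 µA.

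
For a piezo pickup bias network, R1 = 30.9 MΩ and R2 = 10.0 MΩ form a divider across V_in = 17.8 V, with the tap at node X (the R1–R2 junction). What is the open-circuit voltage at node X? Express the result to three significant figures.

V_th ≈ 4.35 V

With X open, the divider is unloaded: V_th = 17.8 × 10.0/40.90 = 4.352 V.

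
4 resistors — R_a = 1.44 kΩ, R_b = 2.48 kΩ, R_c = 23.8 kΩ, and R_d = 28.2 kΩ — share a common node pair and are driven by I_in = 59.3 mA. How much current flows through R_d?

Total conductance ΣG = 1/1.44 + 1/2.48 + 1/23.8 + 1/28.2 = 1.175 (units of 1/kΩ).
Current divider: I(R_d) = I_in · G_k/ΣG = 59.3 × (0.03546/1.175) = 59.3 × 0.03018 = 1.789 mA.

I ≈ 1.79 mA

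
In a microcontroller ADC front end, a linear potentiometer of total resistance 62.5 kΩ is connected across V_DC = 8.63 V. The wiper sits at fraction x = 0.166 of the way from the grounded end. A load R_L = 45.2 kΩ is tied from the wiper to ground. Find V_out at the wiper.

Lower segment x·R_p = 10.38 kΩ; upper segment (1−x)·R_p = 52.12 kΩ.
Lower segment in parallel with the load: 10.38 ‖ 45.2 = 8.438 kΩ.
Then V_out = V_DC · 8.438/(52.12 + 8.438) = 1.202 V.
(Unloaded: V_out = x·V_DC = 1.43 V.)

V_out ≈ 1.20 V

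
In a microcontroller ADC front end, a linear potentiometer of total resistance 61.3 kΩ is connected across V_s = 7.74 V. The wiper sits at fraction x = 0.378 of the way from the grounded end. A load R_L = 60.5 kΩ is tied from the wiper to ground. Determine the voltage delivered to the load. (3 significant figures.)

The pot divides into 38.13 kΩ above the wiper and 23.17 kΩ below.
(x·R_p) ‖ R_L = 16.75 kΩ.
Then V_out = V_s · 16.75/(38.13 + 16.75) = 2.363 V.

V_out ≈ 2.36 V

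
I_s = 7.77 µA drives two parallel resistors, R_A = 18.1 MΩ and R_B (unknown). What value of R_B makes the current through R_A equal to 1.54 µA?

Two-branch current divider: I_A = I_s · R_B/(R_A + R_B).
With f = 0.1982, R_B = R_A · f/(1−f) = 18.1 × 0.2472 = 4.474 MΩ.

R_B ≈ 4.47 MΩ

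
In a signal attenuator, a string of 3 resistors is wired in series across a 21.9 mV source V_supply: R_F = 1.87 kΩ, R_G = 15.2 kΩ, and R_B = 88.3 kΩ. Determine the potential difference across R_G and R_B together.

V ≈ 21.5 mV

ΣR = 1.87 + 15.2 + 88.3 = 105.4 kΩ.
R_{R_G..R_B} = 15.2 + 88.3 = 103.5 kΩ.
Voltage divider: V = V_supply · (103.5 / 105.4) = 21.9 × 0.9823 = 21.51 mV.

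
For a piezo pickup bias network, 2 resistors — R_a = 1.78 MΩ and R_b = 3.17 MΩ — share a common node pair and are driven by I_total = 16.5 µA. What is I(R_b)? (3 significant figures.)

Two-branch current divider: I_k = I_total · R_other/(R_1 + R_2).
I(R_b) = 16.5 × 1.78/(1.78 + 3.17) = 16.5 × 0.3596 = 5.933 µA.

I ≈ 5.93 µA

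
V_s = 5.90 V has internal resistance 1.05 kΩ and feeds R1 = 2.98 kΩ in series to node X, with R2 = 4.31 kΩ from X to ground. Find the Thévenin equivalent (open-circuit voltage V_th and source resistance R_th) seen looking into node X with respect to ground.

R1' = 1.05 + 2.98 = 4.030 kΩ (source resistance + R1).
With X open, the divider is unloaded: V_th = 5.90 × 4.31/8.340 = 3.049 V.
Zeroing V_s shorts the top of R1' to ground, so R_th = R1' ‖ R2 = 2.083 kΩ.

V_th ≈ 3.05 V, R_th ≈ 2.08 kΩ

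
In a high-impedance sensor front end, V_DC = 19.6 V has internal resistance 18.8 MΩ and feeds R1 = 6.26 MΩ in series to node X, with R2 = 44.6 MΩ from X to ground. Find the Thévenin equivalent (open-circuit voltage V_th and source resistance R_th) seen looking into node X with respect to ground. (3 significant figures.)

V_th ≈ 12.5 V, R_th ≈ 16.0 MΩ

R1' = 18.8 + 6.26 = 25.06 MΩ (source resistance + R1).
With X open, the divider is unloaded: V_th = 19.6 × 44.6/69.66 = 12.55 V.
Looking into X with the source shorted: R_th = R1'·R2/(R1'+R2) = 25.06 × 44.6/69.66 = 16.04 MΩ.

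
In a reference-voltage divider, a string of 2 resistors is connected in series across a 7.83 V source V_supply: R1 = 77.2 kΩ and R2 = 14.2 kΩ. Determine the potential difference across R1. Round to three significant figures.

Series total: ΣR = 77.2 + 14.2 = 91.40 kΩ.
V = V_supply · R/ΣR = 7.83 × 0.8446 = 6.614 V.

V ≈ 6.61 V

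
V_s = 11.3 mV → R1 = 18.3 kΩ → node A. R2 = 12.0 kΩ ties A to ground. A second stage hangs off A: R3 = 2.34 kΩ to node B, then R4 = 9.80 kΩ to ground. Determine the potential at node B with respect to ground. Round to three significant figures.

Node A sees R2 in parallel with the series input of stage 2, R3 + R4 = 12.14 kΩ.
Effective lower resistance at A: R2 ‖ 12.14 = 6.035 kΩ.
First divider: V_A = V_s · 6.035/(18.3 + 6.035) = 2.802 mV.
V_B = V_A × 0.8072 = 2.262 mV.

V_B ≈ 2.26 mV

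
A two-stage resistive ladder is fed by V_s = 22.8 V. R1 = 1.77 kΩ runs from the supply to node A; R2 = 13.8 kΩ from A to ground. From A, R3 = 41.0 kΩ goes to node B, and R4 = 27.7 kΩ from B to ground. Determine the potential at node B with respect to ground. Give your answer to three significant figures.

V_B ≈ 7.97 V

The second stage (R3 + R4 = 68.70 kΩ) loads node A in parallel with R2.
R2 ‖ (R3+R4) = 11.49 kΩ.
V_A = 22.8 × 11.49/(1.77 + 11.49) = 19.76 V.
Then the unloaded second divider: V_B = V_A × R4/(R3+R4) = 19.76 × 0.4032 = 7.966 V.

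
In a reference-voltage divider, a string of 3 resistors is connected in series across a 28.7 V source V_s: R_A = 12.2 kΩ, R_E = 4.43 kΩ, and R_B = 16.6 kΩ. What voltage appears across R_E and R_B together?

V ≈ 18.2 V

ΣR = 12.2 + 4.43 + 16.6 = 33.23 kΩ.
R_{R_E..R_B} = 4.43 + 16.6 = 21.03 kΩ.
By the voltage-divider rule, V = 28.7 × 21.03/33.23 = 18.16 V.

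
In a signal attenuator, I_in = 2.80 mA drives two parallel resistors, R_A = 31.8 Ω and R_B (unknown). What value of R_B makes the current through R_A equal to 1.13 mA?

R_B ≈ 21.5 Ω

In a two-way split, I_A/I_in = R_B/(R_A + R_B).
With f = 0.4036, R_B = R_A · f/(1−f) = 31.8 × 0.6766 = 21.52 Ω.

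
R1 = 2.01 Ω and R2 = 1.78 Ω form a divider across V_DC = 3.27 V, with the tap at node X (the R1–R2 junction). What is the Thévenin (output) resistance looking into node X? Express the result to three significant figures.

Zeroing V_DC shorts the top of R1 to ground, so R_th = R1 ‖ R2 = 0.9440 Ω.

R_th ≈ 0.944 Ω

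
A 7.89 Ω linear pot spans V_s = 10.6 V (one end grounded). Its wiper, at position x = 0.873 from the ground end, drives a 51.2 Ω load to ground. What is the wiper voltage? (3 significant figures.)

Lower segment x·R_p = 6.888 Ω; upper segment (1−x)·R_p = 1.002 Ω.
R_L loads the lower segment: effective lower R = 6.071 Ω.
V_out = 10.6 × 6.071/(1.002 + 6.071) = 9.098 V.
(Unloaded: V_out = x·V_s = 9.25 V.)

V_out ≈ 9.10 V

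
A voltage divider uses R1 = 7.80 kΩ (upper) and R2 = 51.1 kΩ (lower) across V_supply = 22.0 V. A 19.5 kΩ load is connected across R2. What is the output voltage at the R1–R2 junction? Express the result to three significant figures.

R2 ‖ R_L = (51.1 × 19.5)/(51.1 + 19.5) = 14.11 kΩ.
Voltage divider with the loaded lower leg: V_out = 22.0 × 14.11/(7.80 + 14.11) = 22.0 × 0.6441 = 14.17 V.
(Unloaded it would be 19.1 V; the load pulls it down.)

V_out ≈ 14.2 V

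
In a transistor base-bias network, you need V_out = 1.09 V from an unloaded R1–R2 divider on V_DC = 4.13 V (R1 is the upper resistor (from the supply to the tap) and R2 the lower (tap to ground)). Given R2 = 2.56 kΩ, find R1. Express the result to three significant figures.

V_out/V_DC = R2/(R1+R2) = 0.2639.
So R1 = R2 · (V_DC/V_out − 1) = 2.56 × (4.13/1.09 − 1) = 2.56 × 2.789 = 7.140 kΩ.

R1 ≈ 7.14 kΩ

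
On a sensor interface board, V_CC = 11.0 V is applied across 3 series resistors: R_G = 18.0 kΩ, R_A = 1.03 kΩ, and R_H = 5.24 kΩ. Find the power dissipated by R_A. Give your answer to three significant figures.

The common current is I = 11.0/24.27 = 0.4532 mA.
V(R_A) = I·R = 0.4668 V; P = V·I = 0.4668 × 0.4532 = 0.2116 mW.

P ≈ 0.212 mW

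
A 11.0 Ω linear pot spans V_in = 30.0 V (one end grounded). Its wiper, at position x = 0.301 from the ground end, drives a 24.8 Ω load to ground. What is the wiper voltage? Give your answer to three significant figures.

V_out ≈ 8.26 V

Lower segment x·R_p = 3.311 Ω; upper segment (1−x)·R_p = 7.689 Ω.
(x·R_p) ‖ R_L = 2.921 Ω.
Loaded-divider output: V_out = 30.0 × 0.2753 = 8.259 V.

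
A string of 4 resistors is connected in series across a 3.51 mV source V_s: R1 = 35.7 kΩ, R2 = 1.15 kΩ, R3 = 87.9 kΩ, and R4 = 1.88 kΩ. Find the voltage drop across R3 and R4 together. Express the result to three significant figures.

V ≈ 2.49 mV

ΣR = 35.7 + 1.15 + 87.9 + 1.88 = 126.6 kΩ.
R_{R3..R4} = 87.9 + 1.88 = 89.78 kΩ.
Voltage divider: V = V_s · (89.78 / 126.6) = 3.51 × 0.7090 = 2.489 mV.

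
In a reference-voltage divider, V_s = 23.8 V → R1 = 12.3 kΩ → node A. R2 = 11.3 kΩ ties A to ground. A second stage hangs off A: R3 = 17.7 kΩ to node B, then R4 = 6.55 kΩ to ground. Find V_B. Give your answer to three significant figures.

Node A sees R2 in parallel with the series input of stage 2, R3 + R4 = 24.25 kΩ.
Effective lower resistance at A: R2 ‖ 24.25 = 7.708 kΩ.
V_A = 23.8 × 7.708/(12.3 + 7.708) = 9.169 V.
V_B = V_A × 0.2701 = 2.477 V.

V_B ≈ 2.48 V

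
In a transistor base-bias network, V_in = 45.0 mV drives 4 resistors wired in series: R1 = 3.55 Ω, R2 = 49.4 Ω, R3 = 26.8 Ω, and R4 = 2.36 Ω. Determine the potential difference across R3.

Series total: ΣR = 3.55 + 49.4 + 26.8 + 2.36 = 82.11 Ω.
V = V_in · R/ΣR = 45.0 × 0.3264 = 14.69 mV.

V ≈ 14.7 mV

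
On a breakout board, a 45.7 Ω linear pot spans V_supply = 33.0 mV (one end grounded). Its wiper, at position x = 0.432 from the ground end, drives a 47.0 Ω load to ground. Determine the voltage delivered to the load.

V_out ≈ 11.5 mV

Lower segment x·R_p = 19.74 Ω; upper segment (1−x)·R_p = 25.96 Ω.
(x·R_p) ‖ R_L = 13.90 Ω.
V_out = 33.0 × 13.90/(25.96 + 13.90) = 11.51 mV.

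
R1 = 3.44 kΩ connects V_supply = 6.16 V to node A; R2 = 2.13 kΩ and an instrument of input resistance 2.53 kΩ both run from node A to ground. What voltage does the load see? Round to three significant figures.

V_out ≈ 1.55 V

First combine the lower leg with the load: R2 ‖ R_L = 1.156 kΩ.
Then V_out = V_supply · R2'/(R1 + R2') = 6.16 × 1.156/4.596 = 1.550 V.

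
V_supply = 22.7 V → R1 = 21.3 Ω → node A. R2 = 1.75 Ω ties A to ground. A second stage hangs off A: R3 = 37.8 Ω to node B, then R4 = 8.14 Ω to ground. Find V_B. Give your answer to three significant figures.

Node A sees R2 in parallel with the series input of stage 2, R3 + R4 = 45.94 Ω.
Effective lower resistance at A: R2 ‖ 45.94 = 1.686 Ω.
First divider: V_A = V_supply · 1.686/(21.3 + 1.686) = 1.665 V.
Stage 2 is unloaded, so V_B = V_A · R4/(R3+R4) = 1.665 × 8.14/45.94 = 0.2950 V.

V_B ≈ 0.295 V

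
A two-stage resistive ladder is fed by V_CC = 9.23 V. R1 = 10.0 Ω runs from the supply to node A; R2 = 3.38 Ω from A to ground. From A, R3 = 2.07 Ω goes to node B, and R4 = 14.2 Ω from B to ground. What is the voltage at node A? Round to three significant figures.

Node A sees R2 in parallel with the series input of stage 2, R3 + R4 = 16.27 Ω.
Effective lower resistance at A: R2 ‖ 16.27 = 2.799 Ω.
So V_A = 9.23 × 0.2187 = 2.018 V.

V_A ≈ 2.02 V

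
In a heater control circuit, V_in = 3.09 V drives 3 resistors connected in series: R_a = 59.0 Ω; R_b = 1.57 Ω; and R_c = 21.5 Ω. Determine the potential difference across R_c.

V ≈ 0.809 V

ΣR = 59.0 + 1.57 + 21.5 = 82.07 Ω.
Voltage divider: V = V_in · (21.50 / 82.07) = 3.09 × 0.2620 = 0.8095 V.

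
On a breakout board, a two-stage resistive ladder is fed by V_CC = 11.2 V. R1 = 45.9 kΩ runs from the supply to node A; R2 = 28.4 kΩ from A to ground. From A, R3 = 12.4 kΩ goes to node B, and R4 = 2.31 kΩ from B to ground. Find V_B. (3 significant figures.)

V_B ≈ 0.307 V

Node A sees R2 in parallel with the series input of stage 2, R3 + R4 = 14.71 kΩ.
Effective lower resistance at A: R2 ‖ 14.71 = 9.691 kΩ.
V_A = 11.2 × 9.691/(45.9 + 9.691) = 1.952 V.
Then the unloaded second divider: V_B = V_A × R4/(R3+R4) = 1.952 × 0.1570 = 0.3066 V.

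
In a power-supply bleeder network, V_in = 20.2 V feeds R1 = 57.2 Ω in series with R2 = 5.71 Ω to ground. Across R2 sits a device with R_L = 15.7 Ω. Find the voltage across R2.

R2 ‖ R_L = (5.71 × 15.7)/(5.71 + 15.7) = 4.187 Ω.
Now apply the divider: V_out = 20.2 × 0.06821 = 1.378 V.

V_out ≈ 1.38 V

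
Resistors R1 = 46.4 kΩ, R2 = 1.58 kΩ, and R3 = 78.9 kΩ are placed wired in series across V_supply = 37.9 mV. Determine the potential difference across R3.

V ≈ 23.6 mV

Total series resistance ΣR = 46.4 + 1.58 + 78.9 = 126.9 kΩ.
V = V_supply · R/ΣR = 37.9 × 0.6218 = 23.57 mV.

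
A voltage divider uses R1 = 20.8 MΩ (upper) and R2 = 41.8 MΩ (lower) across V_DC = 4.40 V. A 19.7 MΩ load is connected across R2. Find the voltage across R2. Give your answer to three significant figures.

The load sits in parallel with R2, giving an effective lower resistance R2' = R2·R_L/(R2+R_L) = 13.39 MΩ.
Voltage divider with the loaded lower leg: V_out = 4.40 × 13.39/(20.8 + 13.39) = 4.40 × 0.3916 = 1.723 V.
(Unloaded it would be 2.94 V; the load pulls it down.)

V_out ≈ 1.72 V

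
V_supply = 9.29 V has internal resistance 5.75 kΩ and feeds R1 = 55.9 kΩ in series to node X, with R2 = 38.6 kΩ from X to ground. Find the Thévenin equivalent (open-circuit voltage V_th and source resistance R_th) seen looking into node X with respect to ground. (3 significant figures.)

R1' = 5.75 + 55.9 = 61.65 kΩ (source resistance + R1).
Open-circuit (no load on X): V_th = V_supply · R2/(R1' + R2) = 9.29 × 38.6/(61.65 + 38.6) = 3.577 V.
Zeroing V_supply shorts the top of R1' to ground, so R_th = R1' ‖ R2 = 23.74 kΩ.

V_th ≈ 3.58 V, R_th ≈ 23.7 kΩ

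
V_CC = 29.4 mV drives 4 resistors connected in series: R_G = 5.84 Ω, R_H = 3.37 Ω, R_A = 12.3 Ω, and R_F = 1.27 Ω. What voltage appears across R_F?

V ≈ 1.64 mV

Series total: ΣR = 5.84 + 3.37 + 12.3 + 1.27 = 22.78 Ω.
Voltage divider: V = V_CC · (1.270 / 22.78) = 29.4 × 0.05575 = 1.639 mV.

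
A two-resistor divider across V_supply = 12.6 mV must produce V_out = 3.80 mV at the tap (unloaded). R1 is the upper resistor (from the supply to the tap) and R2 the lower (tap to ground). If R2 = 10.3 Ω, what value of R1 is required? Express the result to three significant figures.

Required fraction k = V_out/V_supply = 0.3016.
Rearranging, R1 = R2·(1−k)/k = 10.3 × 2.316 = 23.85 Ω.

R1 ≈ 23.9 Ω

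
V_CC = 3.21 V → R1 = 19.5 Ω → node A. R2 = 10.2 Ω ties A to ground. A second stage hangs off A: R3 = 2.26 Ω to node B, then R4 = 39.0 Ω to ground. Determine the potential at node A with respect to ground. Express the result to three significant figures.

The second stage (R3 + R4 = 41.26 Ω) loads node A in parallel with R2.
Effective lower resistance at A: R2 ‖ 41.26 = 8.178 Ω.
So V_A = 3.21 × 0.2955 = 0.9485 V.

V_A ≈ 0.948 V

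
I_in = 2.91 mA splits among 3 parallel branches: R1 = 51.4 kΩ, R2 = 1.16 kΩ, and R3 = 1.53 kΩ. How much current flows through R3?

I ≈ 1.24 mA

Conductances: ΣG = 1/51.4 + 1/1.16 + 1/1.53 = 1.535 (1/kΩ).
By the current-divider rule, I = I_in · G_k/ΣG = 2.91 × 0.4258 = 1.239 mA.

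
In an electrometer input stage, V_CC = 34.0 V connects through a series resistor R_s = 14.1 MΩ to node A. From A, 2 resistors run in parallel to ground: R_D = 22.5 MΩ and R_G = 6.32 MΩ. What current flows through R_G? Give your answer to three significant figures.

I ≈ 1.39 µA

Parallel bank: R_p = 1/(1/22.5 + 1/6.32) = 4.934 MΩ.
Node voltage V_A = V_CC · R_p/(R_s + R_p) = 34.0 × 0.2592 = 8.814 V.
Branch current I = V_A/R_G = 8.814/6.32 = 1.395 µA.
(Equivalently: I_total = 1.786 µA, then current-divider fraction G_k/ΣG = 0.7807.)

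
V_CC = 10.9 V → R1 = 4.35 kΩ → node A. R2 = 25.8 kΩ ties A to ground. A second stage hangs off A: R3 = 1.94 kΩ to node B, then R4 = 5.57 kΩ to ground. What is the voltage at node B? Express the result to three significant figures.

Node A sees R2 in parallel with the series input of stage 2, R3 + R4 = 7.510 kΩ.
Effective lower resistance at A: R2 ‖ 7.510 = 5.817 kΩ.
V_A = 10.9 × 5.817/(4.35 + 5.817) = 6.236 V.
Then the unloaded second divider: V_B = V_A × R4/(R3+R4) = 6.236 × 0.7417 = 4.625 V.

V_B ≈ 4.63 V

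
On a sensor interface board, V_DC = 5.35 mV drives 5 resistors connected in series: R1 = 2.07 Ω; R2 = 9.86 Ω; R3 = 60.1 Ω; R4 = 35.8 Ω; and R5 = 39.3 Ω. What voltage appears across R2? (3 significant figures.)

V ≈ 0.359 mV

Total series resistance ΣR = 2.07 + 9.86 + 60.1 + 35.8 + 39.3 = 147.1 Ω.
V = V_DC · R/ΣR = 5.35 × 0.06702 = 0.3585 mV.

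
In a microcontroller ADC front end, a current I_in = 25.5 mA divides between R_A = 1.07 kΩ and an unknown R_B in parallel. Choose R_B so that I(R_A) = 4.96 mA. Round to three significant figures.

Two-branch current divider: I_A = I_in · R_B/(R_A + R_B).
4.96/25.5 = R_B/(R_A + R_B) → R_B = R_A · (0.1945)/(1 − 0.1945) = 1.07 × 0.2415 = 0.2584 kΩ.

R_B ≈ 0.258 kΩ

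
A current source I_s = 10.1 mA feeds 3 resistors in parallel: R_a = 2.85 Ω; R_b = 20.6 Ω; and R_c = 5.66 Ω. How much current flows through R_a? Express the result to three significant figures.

I ≈ 6.15 mA

Conductances: ΣG = 1/2.85 + 1/20.6 + 1/5.66 = 0.5761 (1/Ω).
R_a takes the fraction G_k/ΣG = 0.3509/0.5761 = 0.6091, so I = 10.1 × 0.6091 = 6.151 mA.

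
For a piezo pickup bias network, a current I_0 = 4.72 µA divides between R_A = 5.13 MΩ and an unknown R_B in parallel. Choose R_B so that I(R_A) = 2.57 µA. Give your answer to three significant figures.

R_B ≈ 6.13 MΩ

In a two-way split, I_A/I_0 = R_B/(R_A + R_B).
With f = 0.5445, R_B = R_A · f/(1−f) = 5.13 × 1.195 = 6.132 MΩ.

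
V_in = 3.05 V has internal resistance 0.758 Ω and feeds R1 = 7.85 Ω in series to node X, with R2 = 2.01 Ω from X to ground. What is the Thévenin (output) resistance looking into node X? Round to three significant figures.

R1' = 0.758 + 7.85 = 8.608 Ω (source resistance + R1).
Zeroing V_in shorts the top of R1' to ground, so R_th = R1' ‖ R2 = 1.630 Ω.

R_th ≈ 1.63 Ω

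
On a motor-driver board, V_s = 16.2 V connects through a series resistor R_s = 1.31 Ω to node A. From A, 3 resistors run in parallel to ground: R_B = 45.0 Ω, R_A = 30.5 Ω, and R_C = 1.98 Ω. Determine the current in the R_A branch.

I ≈ 0.306 A

Parallel bank: R_p = 1/(1/45.0 + 1/30.5 + 1/1.98) = 1.786 Ω.
V_A by voltage divider: V_A = 16.2 × 1.786/(1.31 + 1.786) = 9.344 V.
Branch current I = V_A/R_A = 9.344/30.5 = 0.3064 A.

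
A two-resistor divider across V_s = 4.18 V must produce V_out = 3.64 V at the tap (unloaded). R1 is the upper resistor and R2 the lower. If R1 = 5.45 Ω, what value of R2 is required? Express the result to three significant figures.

R2 ≈ 36.7 Ω

The divider ratio is R2/(R1+R2) = 3.64/4.18 = 0.8708.
R2 = R1 · 0.8708/(1 − 0.8708) = 36.74 Ω.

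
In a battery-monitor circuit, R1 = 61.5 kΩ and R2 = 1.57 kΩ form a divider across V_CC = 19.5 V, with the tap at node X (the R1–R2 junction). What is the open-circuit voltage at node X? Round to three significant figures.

Open-circuit (no load on X): V_th = V_CC · R2/(R1 + R2) = 19.5 × 1.57/(61.50 + 1.57) = 0.4854 V.

V_th ≈ 0.485 V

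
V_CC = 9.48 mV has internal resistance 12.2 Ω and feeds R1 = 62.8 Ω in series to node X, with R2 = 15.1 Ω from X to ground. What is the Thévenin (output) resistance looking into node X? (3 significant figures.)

R1' = 12.2 + 62.8 = 75.00 Ω (source resistance + R1).
Zeroing V_CC shorts the top of R1' to ground, so R_th = R1' ‖ R2 = 12.57 Ω.

R_th ≈ 12.6 Ω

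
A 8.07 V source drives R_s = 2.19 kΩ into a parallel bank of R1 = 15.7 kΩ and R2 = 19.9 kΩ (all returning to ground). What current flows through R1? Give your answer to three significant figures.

Parallel bank: R_p = 1/(1/15.7 + 1/19.9) = 8.776 kΩ.
V_A = 8.07 × 8.776/10.97 = 6.458 V.
Branch current I = V_A/R1 = 6.458/15.7 = 0.4114 mA.

I ≈ 0.411 mA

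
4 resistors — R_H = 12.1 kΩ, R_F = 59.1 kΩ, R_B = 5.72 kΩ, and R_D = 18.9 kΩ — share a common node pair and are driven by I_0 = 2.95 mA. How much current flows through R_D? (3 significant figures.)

Conductances: ΣG = 1/12.1 + 1/59.1 + 1/5.72 + 1/18.9 = 0.3273 (1/kΩ).
R_D takes the fraction G_k/ΣG = 0.05291/0.3273 = 0.1617, so I = 2.95 × 0.1617 = 0.4769 mA.

I ≈ 0.477 mA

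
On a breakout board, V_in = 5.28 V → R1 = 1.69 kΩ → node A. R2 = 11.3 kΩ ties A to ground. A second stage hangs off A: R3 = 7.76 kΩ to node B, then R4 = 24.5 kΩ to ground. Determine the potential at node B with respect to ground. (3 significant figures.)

V_B ≈ 3.34 V

Node A sees R2 in parallel with the series input of stage 2, R3 + R4 = 32.26 kΩ.
Effective lower resistance at A: R2 ‖ 32.26 = 8.369 kΩ.
So V_A = 5.28 × 0.8320 = 4.393 V.
Then the unloaded second divider: V_B = V_A × R4/(R3+R4) = 4.393 × 0.7595 = 3.336 V.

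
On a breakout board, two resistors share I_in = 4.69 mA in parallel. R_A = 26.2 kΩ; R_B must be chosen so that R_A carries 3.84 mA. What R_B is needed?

R_B ≈ 118 kΩ

The fraction through R_A equals R_B/(R_A+R_B).
3.84/4.69 = R_B/(R_A + R_B) → R_B = R_A · (0.8188)/(1 − 0.8188) = 26.2 × 4.518 = 118.4 kΩ.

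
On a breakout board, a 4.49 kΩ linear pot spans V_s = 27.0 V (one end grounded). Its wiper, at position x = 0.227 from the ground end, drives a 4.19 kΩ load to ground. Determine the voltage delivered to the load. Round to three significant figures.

V_out ≈ 5.16 V

Lower segment x·R_p = 1.019 kΩ; upper segment (1−x)·R_p = 3.471 kΩ.
Lower segment in parallel with the load: 1.019 ‖ 4.19 = 0.8198 kΩ.
V_out = 27.0 × 0.8198/(3.471 + 0.8198) = 5.159 V.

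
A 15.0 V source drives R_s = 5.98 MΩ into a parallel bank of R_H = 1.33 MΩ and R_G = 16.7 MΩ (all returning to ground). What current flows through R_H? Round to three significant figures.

Equivalent of the parallel group: R_p = 1.232 MΩ.
Node voltage V_A = V_DC · R_p/(R_s + R_p) = 15.0 × 0.1708 = 2.562 V.
I(R_H) = V_A / R_H = 2.562/1.33 = 1.926 µA.

I ≈ 1.93 µA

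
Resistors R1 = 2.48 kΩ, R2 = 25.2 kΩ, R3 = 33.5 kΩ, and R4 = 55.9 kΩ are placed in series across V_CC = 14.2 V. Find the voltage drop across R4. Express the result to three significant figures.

ΣR = 2.48 + 25.2 + 33.5 + 55.9 = 117.1 kΩ.
V = V_CC · R/ΣR = 14.2 × 0.4775 = 6.780 V.

V ≈ 6.78 V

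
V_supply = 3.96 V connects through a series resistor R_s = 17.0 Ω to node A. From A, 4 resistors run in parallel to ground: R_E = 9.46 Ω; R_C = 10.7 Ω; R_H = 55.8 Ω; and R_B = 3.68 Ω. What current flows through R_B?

Parallel bank: R_p = 1/(1/9.46 + 1/10.7 + 1/55.8 + 1/3.68) = 2.046 Ω.
V_A = 3.96 × 2.046/19.05 = 0.4253 V.
Branch current I = V_A/R_B = 0.4253/3.68 = 0.1156 A.

I ≈ 0.116 A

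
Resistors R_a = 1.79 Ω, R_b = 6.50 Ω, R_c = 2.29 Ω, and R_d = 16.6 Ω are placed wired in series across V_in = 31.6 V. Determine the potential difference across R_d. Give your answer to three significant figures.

ΣR = 1.79 + 6.50 + 2.29 + 16.6 = 27.18 Ω.
V = V_in · R/ΣR = 31.6 × 0.6107 = 19.30 V.

V ≈ 19.3 V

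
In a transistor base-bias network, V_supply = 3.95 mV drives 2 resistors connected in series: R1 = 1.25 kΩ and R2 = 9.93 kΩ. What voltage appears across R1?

V ≈ 0.442 mV

Total series resistance ΣR = 1.25 + 9.93 = 11.18 kΩ.
By the voltage-divider rule, V = 3.95 × 1.250/11.18 = 0.4416 mV.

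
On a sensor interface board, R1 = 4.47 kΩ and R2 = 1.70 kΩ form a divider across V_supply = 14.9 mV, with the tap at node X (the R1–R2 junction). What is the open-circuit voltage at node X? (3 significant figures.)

V_th ≈ 4.11 mV

Open-circuit (no load on X): V_th = V_supply · R2/(R1 + R2) = 14.9 × 1.70/(4.470 + 1.70) = 4.105 mV.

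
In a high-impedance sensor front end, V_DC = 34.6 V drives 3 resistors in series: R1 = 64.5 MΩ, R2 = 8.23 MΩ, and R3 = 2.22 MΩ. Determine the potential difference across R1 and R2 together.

V ≈ 33.6 V

ΣR = 64.5 + 8.23 + 2.22 = 74.95 MΩ.
R_{R1..R2} = 64.5 + 8.23 = 72.73 MΩ.
V = V_DC · R/ΣR = 34.6 × 0.9704 = 33.58 V.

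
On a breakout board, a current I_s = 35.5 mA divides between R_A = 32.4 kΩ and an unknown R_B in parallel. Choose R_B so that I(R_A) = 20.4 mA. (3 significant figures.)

R_B ≈ 43.8 kΩ

The fraction through R_A equals R_B/(R_A+R_B).
20.4/35.5 = R_B/(R_A + R_B) → R_B = R_A · (0.5746)/(1 − 0.5746) = 32.4 × 1.351 = 43.77 kΩ.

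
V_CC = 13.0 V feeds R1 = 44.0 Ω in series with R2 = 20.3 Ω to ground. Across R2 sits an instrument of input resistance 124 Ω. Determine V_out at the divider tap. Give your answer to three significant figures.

R2 ‖ R_L = (20.3 × 124)/(20.3 + 124) = 17.44 Ω.
Now apply the divider: V_out = 13.0 × 0.2839 = 3.691 V.

V_out ≈ 3.69 V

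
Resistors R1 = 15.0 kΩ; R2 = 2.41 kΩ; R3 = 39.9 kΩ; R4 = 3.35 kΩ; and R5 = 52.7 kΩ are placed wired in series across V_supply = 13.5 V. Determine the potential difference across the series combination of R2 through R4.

Series total: ΣR = 15.0 + 2.41 + 39.9 + 3.35 + 52.7 = 113.4 kΩ.
R_{R2..R4} = 2.41 + 39.9 + 3.35 = 45.66 kΩ.
Voltage divider: V = V_supply · (45.66 / 113.4) = 13.5 × 0.4028 = 5.438 V.

V ≈ 5.44 V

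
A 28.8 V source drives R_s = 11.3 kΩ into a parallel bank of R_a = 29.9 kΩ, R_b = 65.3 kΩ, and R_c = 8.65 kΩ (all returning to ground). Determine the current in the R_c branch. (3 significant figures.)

Combine the parallel branches: R_p = (1/29.9 + 1/65.3 + 1/8.65)⁻¹ = 6.084 kΩ.
V_A = 28.8 × 6.084/17.38 = 10.08 V.
I(R_c) = V_A / R_c = 10.08/8.65 = 1.165 mA.

I ≈ 1.17 mA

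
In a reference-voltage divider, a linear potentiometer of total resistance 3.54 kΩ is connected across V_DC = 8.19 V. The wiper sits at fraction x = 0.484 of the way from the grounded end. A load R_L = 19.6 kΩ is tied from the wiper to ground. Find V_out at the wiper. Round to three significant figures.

V_out ≈ 3.79 V

Lower segment x·R_p = 1.713 kΩ; upper segment (1−x)·R_p = 1.827 kΩ.
(x·R_p) ‖ R_L = 1.576 kΩ.
Loaded-divider output: V_out = 8.19 × 0.4631 = 3.793 V.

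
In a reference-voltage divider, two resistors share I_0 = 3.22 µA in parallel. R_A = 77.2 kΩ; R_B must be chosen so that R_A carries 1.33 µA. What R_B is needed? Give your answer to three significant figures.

In a two-way split, I_A/I_0 = R_B/(R_A + R_B).
With f = 0.4130, R_B = R_A · f/(1−f) = 77.2 × 0.7037 = 54.33 kΩ.

R_B ≈ 54.3 kΩ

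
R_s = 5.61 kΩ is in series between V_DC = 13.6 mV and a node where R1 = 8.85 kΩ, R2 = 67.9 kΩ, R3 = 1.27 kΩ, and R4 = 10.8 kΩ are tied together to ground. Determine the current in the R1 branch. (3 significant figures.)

Parallel bank: R_p = 1/(1/8.85 + 1/67.9 + 1/1.27 + 1/10.8) = 0.9923 kΩ.
V_A by voltage divider: V_A = 13.6 × 0.9923/(5.61 + 0.9923) = 2.044 mV.
I(R1) = V_A / R1 = 2.044/8.85 = 0.2310 µA.

I ≈ 0.231 µA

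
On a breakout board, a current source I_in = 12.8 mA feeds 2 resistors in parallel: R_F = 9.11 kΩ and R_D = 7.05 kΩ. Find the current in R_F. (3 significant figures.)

I ≈ 5.58 mA

With just two branches, the current splits inversely with resistance.
So I = 12.8 × 7.05/16.16 = 5.584 mA.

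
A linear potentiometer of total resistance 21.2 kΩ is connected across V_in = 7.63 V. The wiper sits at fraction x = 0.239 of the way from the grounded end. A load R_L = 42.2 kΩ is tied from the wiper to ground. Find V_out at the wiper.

V_out ≈ 1.67 V

Lower segment x·R_p = 5.067 kΩ; upper segment (1−x)·R_p = 16.13 kΩ.
R_L loads the lower segment: effective lower R = 4.524 kΩ.
Loaded-divider output: V_out = 7.63 × 0.2190 = 1.671 V.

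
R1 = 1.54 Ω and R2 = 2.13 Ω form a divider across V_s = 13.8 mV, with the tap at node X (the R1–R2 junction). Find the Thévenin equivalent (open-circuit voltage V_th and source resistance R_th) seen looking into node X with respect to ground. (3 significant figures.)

V_th is the unloaded tap voltage: V_s · R2/(R1+R2) = 13.8 × 0.5804 = 8.009 mV.
Zeroing V_s shorts the top of R1 to ground, so R_th = R1 ‖ R2 = 0.8938 Ω.

V_th ≈ 8.01 mV, R_th ≈ 0.894 Ω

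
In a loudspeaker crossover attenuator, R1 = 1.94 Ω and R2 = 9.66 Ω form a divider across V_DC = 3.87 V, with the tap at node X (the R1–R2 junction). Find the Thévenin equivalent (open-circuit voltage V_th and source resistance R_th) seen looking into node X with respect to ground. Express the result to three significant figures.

With X open, the divider is unloaded: V_th = 3.87 × 9.66/11.60 = 3.223 V.
Looking into X with the source shorted: R_th = R1·R2/(R1+R2) = 1.940 × 9.66/11.60 = 1.616 Ω.

V_th ≈ 3.22 V, R_th ≈ 1.62 Ω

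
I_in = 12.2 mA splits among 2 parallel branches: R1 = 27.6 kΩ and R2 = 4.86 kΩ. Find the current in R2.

For two parallel branches, I_k = I_in · (other R)/(sum of R).
So I = 12.2 × 27.6/32.46 = 10.37 mA.

I ≈ 10.4 mA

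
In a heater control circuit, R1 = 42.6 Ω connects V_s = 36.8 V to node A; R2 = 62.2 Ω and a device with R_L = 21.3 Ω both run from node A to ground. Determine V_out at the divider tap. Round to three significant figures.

V_out ≈ 9.99 V

R2 ‖ R_L = (62.2 × 21.3)/(62.2 + 21.3) = 15.87 Ω.
Then V_out = V_s · R2'/(R1 + R2') = 36.8 × 15.87/58.47 = 9.987 V.
(Unloaded it would be 21.8 V; the load pulls it down.)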